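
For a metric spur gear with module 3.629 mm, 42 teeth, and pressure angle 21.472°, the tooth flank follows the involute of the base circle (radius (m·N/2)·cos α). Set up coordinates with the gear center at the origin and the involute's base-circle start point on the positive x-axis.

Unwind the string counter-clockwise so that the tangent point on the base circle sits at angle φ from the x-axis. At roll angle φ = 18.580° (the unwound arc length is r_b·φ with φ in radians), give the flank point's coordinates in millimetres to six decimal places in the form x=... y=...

pitch radius r_p = m·N/2 = 3.629·42/2 = 76.209000
base radius r_b = r_p·cos α = 76.209000·cos 21.472° = 70.919833
roll angle φ = 18.580° = 0.32428218 rad
x = r_b·(cos φ + φ·sin φ) = 70.919833·(0.94787969 + 0.32428218·0.31862846) = 74.551299
y = r_b·(sin φ − φ·cos φ) = 70.919833·(0.31862846 − 0.32428218·0.94787969) = 0.797704

x=74.551299 y=0.797704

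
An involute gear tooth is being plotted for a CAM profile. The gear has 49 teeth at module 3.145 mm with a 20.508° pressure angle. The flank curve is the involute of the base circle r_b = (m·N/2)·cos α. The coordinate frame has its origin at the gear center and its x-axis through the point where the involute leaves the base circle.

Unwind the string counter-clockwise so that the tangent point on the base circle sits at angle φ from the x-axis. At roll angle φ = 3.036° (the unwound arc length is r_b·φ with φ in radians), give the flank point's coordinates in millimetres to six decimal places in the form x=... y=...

x=72.270411 y=0.003578

pitch radius r_p = m·N/2 = 3.145·49/2 = 77.052500
base radius r_b = r_p·cos α = 77.052500·cos 20.508° = 72.169165
roll angle φ = 3.036° = 0.05298820 rad
x = r_b·(cos φ + φ·sin φ) = 72.169165·(0.99859645 + 0.05298820·0.05296340) = 72.270411
y = r_b·(sin φ − φ·cos φ) = 72.169165·(0.05296340 − 0.05298820·0.99859645) = 0.003578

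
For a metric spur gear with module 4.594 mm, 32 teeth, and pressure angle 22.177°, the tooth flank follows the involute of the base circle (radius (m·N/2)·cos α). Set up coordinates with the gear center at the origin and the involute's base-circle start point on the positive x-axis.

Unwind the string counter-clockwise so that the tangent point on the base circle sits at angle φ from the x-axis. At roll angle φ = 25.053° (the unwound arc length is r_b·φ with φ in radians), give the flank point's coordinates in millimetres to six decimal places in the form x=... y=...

x=74.265538 y=1.860785

pitch radius r_p = m·N/2 = 4.594·32/2 = 73.504000
base radius r_b = r_p·cos α = 73.504000·cos 22.177° = 68.066335
roll angle φ = 25.053° = 0.43725734 rad
x = r_b·(cos φ + φ·sin φ) = 68.066335·(0.90591647 + 0.43725734·0.42345644) = 74.265538
y = r_b·(sin φ − φ·cos φ) = 68.066335·(0.42345644 − 0.43725734·0.90591647) = 1.860785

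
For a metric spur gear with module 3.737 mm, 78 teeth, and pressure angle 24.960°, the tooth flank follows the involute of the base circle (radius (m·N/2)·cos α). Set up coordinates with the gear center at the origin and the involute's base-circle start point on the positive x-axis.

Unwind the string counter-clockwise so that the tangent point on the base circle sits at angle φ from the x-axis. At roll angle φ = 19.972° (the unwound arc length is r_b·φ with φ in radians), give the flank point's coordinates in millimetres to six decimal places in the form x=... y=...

pitch radius r_p = m·N/2 = 3.737·78/2 = 145.743000
base radius r_b = r_p·cos α = 145.743000·cos 24.960° = 132.130984
roll angle φ = 19.972° = 0.34857716 rad
x = r_b·(cos φ + φ·sin φ) = 132.130984·(0.93985965 + 0.34857716·0.34156088) = 139.916138
y = r_b·(sin φ − φ·cos φ) = 132.130984·(0.34156088 − 0.34857716·0.93985965) = 1.842867

x=139.916138 y=1.842867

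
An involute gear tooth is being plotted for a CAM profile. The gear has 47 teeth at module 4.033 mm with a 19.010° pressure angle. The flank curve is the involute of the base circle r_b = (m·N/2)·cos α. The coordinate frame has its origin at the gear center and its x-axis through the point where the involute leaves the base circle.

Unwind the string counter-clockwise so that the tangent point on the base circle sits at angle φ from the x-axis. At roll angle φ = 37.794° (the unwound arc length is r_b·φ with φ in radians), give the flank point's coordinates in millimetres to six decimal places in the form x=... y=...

x=107.031181 y=8.205477

pitch radius r_p = m·N/2 = 4.033·47/2 = 94.775500
base radius r_b = r_p·cos α = 94.775500·cos 19.010° = 89.606609
roll angle φ = 37.794° = 0.65962974 rad
x = r_b·(cos φ + φ·sin φ) = 89.606609·(0.79021919 + 0.65962974·0.61282431) = 107.031181
y = r_b·(sin φ − φ·cos φ) = 89.606609·(0.61282431 − 0.65962974·0.79021919) = 8.205477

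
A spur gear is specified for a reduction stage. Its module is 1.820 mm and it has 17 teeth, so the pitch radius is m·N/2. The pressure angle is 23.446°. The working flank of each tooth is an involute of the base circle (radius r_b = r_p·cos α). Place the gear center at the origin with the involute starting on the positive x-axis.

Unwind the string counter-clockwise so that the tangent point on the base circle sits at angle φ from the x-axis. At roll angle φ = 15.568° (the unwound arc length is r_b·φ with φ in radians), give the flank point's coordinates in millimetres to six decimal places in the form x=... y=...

x=14.707006 y=0.094203

pitch radius r_p = m·N/2 = 1.820·17/2 = 15.470000
base radius r_b = r_p·cos α = 15.470000·cos 23.446° = 14.192727
roll angle φ = 15.568° = 0.27171286 rad
x = r_b·(cos φ + φ·sin φ) = 14.192727·(0.96331261 + 0.27171286·0.26838185) = 14.707006
y = r_b·(sin φ − φ·cos φ) = 14.192727·(0.26838185 − 0.27171286·0.96331261) = 0.094203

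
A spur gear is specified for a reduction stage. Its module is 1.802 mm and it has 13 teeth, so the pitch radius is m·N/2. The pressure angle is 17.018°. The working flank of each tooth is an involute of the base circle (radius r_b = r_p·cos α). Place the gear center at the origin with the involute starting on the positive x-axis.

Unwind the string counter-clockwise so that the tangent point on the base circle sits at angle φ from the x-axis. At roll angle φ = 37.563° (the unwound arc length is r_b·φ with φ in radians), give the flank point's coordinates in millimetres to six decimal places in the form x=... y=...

pitch radius r_p = m·N/2 = 1.802·13/2 = 11.713000
base radius r_b = r_p·cos α = 11.713000·cos 17.018° = 11.200121
roll angle φ = 37.563° = 0.65559803 rad
x = r_b·(cos φ + φ·sin φ) = 11.200121·(0.79268349 + 0.65559803·0.60963340) = 13.354554
y = r_b·(sin φ − φ·cos φ) = 11.200121·(0.60963340 − 0.65559803·0.79268349) = 1.007470

x=13.354554 y=1.007470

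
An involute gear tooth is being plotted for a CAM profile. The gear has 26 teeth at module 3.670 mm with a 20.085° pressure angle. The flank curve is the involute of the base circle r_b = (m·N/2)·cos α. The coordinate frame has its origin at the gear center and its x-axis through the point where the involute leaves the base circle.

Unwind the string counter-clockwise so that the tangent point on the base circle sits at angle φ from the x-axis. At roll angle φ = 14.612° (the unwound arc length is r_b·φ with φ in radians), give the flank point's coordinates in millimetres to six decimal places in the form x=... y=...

x=46.242020 y=0.246135

pitch radius r_p = m·N/2 = 3.670·26/2 = 47.710000
base radius r_b = r_p·cos α = 47.710000·cos 20.085° = 44.808478
roll angle φ = 14.612° = 0.25502751 rad
x = r_b·(cos φ + φ·sin φ) = 44.808478·(0.96765636 + 0.25502751·0.25227203) = 46.242020
y = r_b·(sin φ − φ·cos φ) = 44.808478·(0.25227203 − 0.25502751·0.96765636) = 0.246135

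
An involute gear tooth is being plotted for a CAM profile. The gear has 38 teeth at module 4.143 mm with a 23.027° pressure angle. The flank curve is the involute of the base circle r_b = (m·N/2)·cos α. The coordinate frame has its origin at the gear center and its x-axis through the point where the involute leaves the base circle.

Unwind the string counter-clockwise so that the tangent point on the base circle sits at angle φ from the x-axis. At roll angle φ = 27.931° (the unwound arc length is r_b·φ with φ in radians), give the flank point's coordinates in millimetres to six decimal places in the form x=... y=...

x=80.548238 y=2.731630

pitch radius r_p = m·N/2 = 4.143·38/2 = 78.717000
base radius r_b = r_p·cos α = 78.717000·cos 23.027° = 72.444879
roll angle φ = 27.931° = 0.48748791 rad
x = r_b·(cos φ + φ·sin φ) = 72.444879·(0.88351233 + 0.48748791·0.46840791) = 80.548238
y = r_b·(sin φ − φ·cos φ) = 72.444879·(0.46840791 − 0.48748791·0.88351233) = 2.731630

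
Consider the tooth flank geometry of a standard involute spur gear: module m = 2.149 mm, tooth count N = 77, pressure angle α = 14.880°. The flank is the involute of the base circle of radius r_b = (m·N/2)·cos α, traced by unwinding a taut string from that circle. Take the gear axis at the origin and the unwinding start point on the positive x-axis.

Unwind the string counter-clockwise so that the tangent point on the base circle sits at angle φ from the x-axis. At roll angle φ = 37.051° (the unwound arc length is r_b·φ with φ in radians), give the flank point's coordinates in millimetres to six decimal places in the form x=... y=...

pitch radius r_p = m·N/2 = 2.149·77/2 = 82.736500
base radius r_b = r_p·cos α = 82.736500·cos 14.880° = 79.961996
roll angle φ = 37.051° = 0.64666194 rad
x = r_b·(cos φ + φ·sin φ) = 79.961996·(0.79809951 + 0.64666194·0.60252566) = 94.973255
y = r_b·(sin φ − φ·cos φ) = 79.961996·(0.60252566 − 0.64666194·0.79809951) = 6.910722

x=94.973255 y=6.910722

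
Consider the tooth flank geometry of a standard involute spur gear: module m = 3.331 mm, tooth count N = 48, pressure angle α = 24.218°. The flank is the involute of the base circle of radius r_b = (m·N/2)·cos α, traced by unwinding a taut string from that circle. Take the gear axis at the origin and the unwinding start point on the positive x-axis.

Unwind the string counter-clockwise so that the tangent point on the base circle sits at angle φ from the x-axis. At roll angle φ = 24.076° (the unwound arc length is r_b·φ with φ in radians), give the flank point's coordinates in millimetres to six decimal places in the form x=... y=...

pitch radius r_p = m·N/2 = 3.331·48/2 = 79.944000
base radius r_b = r_p·cos α = 79.944000·cos 24.218° = 72.908232
roll angle φ = 24.076° = 0.42020547 rad
x = r_b·(cos φ + φ·sin φ) = 72.908232·(0.91300514 + 0.42020547·0.40794806) = 79.063665
y = r_b·(sin φ − φ·cos φ) = 72.908232·(0.40794806 − 0.42020547·0.91300514) = 1.771546

x=79.063665 y=1.771546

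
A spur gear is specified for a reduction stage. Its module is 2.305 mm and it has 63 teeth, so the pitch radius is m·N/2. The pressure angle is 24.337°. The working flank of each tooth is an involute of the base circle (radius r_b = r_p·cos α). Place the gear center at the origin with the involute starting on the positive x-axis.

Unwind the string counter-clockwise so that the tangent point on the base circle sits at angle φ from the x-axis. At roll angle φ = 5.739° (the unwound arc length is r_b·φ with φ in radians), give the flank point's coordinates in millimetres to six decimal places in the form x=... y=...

pitch radius r_p = m·N/2 = 2.305·63/2 = 72.607500
base radius r_b = r_p·cos α = 72.607500·cos 24.337° = 66.155405
roll angle φ = 5.739° = 0.10016445 rad
x = r_b·(cos φ + φ·sin φ) = 66.155405·(0.99498773 + 0.10016445·0.09999704) = 66.486438
y = r_b·(sin φ − φ·cos φ) = 66.155405·(0.09999704 − 0.10016445·0.99498773) = 0.022139

x=66.486438 y=0.022139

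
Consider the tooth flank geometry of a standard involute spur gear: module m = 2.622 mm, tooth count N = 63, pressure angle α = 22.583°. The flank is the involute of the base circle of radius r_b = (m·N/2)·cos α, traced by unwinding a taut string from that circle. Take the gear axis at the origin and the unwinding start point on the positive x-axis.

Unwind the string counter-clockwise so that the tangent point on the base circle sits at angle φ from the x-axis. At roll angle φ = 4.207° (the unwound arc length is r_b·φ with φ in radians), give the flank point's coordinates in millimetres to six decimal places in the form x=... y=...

x=76.465412 y=0.010058

pitch radius r_p = m·N/2 = 2.622·63/2 = 82.593000
base radius r_b = r_p·cos α = 82.593000·cos 22.583° = 76.260116
roll angle φ = 4.207° = 0.07342600 rad
x = r_b·(cos φ + φ·sin φ) = 76.260116·(0.99730552 + 0.07342600·0.07336004) = 76.465412
y = r_b·(sin φ − φ·cos φ) = 76.260116·(0.07336004 − 0.07342600·0.99730552) = 0.010058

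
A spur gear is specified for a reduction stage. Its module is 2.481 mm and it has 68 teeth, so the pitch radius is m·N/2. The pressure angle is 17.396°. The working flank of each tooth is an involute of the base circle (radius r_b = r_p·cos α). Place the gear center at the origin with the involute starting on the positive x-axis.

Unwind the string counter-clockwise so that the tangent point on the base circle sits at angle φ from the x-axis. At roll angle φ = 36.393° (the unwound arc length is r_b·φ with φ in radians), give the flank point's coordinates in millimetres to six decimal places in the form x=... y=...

pitch radius r_p = m·N/2 = 2.481·68/2 = 84.354000
base radius r_b = r_p·cos α = 84.354000·cos 17.396° = 80.495750
roll angle φ = 36.393° = 0.63517767 rad
x = r_b·(cos φ + φ·sin φ) = 80.495750·(0.80496629 + 0.63517767·0.59332055) = 95.132312
y = r_b·(sin φ − φ·cos φ) = 80.495750·(0.59332055 − 0.63517767·0.80496629) = 6.602578

x=95.132312 y=6.602578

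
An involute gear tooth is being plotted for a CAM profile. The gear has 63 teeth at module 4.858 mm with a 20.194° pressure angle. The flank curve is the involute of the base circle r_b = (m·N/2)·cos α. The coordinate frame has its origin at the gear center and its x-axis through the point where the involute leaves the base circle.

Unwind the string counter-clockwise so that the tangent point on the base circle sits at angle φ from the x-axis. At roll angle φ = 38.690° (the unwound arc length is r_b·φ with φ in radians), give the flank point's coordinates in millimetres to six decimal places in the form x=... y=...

x=172.725508 y=14.079553

pitch radius r_p = m·N/2 = 4.858·63/2 = 153.027000
base radius r_b = r_p·cos α = 153.027000·cos 20.194° = 143.620304
roll angle φ = 38.690° = 0.67526789 rad
x = r_b·(cos φ + φ·sin φ) = 143.620304·(0.78053952 + 0.67526789·0.62510644) = 172.725508
y = r_b·(sin φ − φ·cos φ) = 143.620304·(0.62510644 − 0.67526789·0.78053952) = 14.079553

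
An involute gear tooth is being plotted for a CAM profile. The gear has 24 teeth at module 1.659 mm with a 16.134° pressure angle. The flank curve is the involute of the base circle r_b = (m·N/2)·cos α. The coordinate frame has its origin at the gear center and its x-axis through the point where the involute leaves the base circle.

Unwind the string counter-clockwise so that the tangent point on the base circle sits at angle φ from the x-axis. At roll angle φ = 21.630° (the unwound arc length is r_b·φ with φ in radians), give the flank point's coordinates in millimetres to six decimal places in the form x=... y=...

x=20.438486 y=0.338108

pitch radius r_p = m·N/2 = 1.659·24/2 = 19.908000
base radius r_b = r_p·cos α = 19.908000·cos 16.134° = 19.123912
roll angle φ = 21.630° = 0.37751472 rad
x = r_b·(cos φ + φ·sin φ) = 19.123912·(0.92958361 + 0.37751472·0.36861133) = 20.438486
y = r_b·(sin φ − φ·cos φ) = 19.123912·(0.36861133 − 0.37751472·0.92958361) = 0.338108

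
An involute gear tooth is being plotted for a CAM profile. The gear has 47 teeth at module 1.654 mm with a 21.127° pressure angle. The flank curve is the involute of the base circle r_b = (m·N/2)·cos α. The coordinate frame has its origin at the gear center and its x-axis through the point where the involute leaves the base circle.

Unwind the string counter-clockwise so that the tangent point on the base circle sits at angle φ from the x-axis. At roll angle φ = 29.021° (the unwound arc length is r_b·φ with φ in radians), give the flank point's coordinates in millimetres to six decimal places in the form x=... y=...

x=40.613164 y=1.530556

pitch radius r_p = m·N/2 = 1.654·47/2 = 38.869000
base radius r_b = r_p·cos α = 38.869000·cos 21.127° = 36.256373
roll angle φ = 29.021° = 0.50651200 rad
x = r_b·(cos φ + φ·sin φ) = 36.256373·(0.87444196 + 0.50651200·0.48513015) = 40.613164
y = r_b·(sin φ − φ·cos φ) = 36.256373·(0.48513015 − 0.50651200·0.87444196) = 1.530556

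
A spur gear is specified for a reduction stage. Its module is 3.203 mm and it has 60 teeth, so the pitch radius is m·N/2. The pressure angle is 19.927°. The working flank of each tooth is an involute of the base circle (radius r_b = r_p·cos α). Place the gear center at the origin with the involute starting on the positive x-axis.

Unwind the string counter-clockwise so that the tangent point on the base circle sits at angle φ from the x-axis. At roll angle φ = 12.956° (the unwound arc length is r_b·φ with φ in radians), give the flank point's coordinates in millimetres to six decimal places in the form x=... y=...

pitch radius r_p = m·N/2 = 3.203·60/2 = 96.090000
base radius r_b = r_p·cos α = 96.090000·cos 19.927° = 90.336863
roll angle φ = 12.956° = 0.22612486 rad
x = r_b·(cos φ + φ·sin φ) = 90.336863·(0.97454253 + 0.22612486·0.22420273) = 92.616996
y = r_b·(sin φ − φ·cos φ) = 90.336863·(0.22420273 − 0.22612486·0.97454253) = 0.346391

x=92.616996 y=0.346391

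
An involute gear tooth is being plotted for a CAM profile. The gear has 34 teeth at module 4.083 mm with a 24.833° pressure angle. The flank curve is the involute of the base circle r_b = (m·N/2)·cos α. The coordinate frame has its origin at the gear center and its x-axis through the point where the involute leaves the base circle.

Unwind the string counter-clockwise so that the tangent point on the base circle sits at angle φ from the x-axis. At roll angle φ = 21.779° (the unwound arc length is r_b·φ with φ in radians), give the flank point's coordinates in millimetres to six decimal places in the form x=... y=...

pitch radius r_p = m·N/2 = 4.083·34/2 = 69.411000
base radius r_b = r_p·cos α = 69.411000·cos 24.833° = 62.992963
roll angle φ = 21.779° = 0.38011526 rad
x = r_b·(cos φ + φ·sin φ) = 62.992963·(0.92862188 + 0.38011526·0.37102750) = 67.380744
y = r_b·(sin φ − φ·cos φ) = 62.992963·(0.37102750 − 0.38011526·0.92862188) = 1.136655

x=67.380744 y=1.136655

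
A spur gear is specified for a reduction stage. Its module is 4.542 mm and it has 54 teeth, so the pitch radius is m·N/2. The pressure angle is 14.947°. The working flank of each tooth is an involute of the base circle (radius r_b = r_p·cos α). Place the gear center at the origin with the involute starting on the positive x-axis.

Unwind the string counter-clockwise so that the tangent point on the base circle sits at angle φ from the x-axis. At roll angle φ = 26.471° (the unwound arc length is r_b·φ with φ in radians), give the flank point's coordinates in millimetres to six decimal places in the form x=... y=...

pitch radius r_p = m·N/2 = 4.542·54/2 = 122.634000
base radius r_b = r_p·cos α = 122.634000·cos 14.947° = 118.484657
roll angle φ = 26.471° = 0.46200611 rad
x = r_b·(cos φ + φ·sin φ) = 118.484657·(0.89516009 + 0.46200611·0.44574479) = 130.463089
y = r_b·(sin φ − φ·cos φ) = 118.484657·(0.44574479 − 0.46200611·0.89516009) = 3.812287

x=130.463089 y=3.812287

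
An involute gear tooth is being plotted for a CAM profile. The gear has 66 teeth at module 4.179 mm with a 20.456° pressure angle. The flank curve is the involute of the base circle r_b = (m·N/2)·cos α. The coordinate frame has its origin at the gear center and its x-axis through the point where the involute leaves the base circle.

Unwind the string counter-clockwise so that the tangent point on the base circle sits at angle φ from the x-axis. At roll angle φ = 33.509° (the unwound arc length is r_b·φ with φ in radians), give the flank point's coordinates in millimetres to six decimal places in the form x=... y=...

pitch radius r_p = m·N/2 = 4.179·66/2 = 137.907000
base radius r_b = r_p·cos α = 137.907000·cos 20.456° = 129.210702
roll angle φ = 33.509° = 0.58484238 rad
x = r_b·(cos φ + φ·sin φ) = 129.210702·(0.83379911 + 0.58484238·0.55206796) = 149.454383
y = r_b·(sin φ − φ·cos φ) = 129.210702·(0.55206796 − 0.58484238·0.83379911) = 8.324646

x=149.454383 y=8.324646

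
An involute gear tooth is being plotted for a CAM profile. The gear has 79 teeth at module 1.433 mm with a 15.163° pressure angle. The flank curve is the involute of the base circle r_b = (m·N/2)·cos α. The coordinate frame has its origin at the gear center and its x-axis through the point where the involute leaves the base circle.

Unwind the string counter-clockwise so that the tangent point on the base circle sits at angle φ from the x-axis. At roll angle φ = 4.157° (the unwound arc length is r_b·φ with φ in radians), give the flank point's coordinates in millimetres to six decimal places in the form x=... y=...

x=54.776488 y=0.006951

pitch radius r_p = m·N/2 = 1.433·79/2 = 56.603500
base radius r_b = r_p·cos α = 56.603500·cos 15.163° = 54.632884
roll angle φ = 4.157° = 0.07255334 rad
x = r_b·(cos φ + φ·sin φ) = 54.632884·(0.99736916 + 0.07255334·0.07248970) = 54.776488
y = r_b·(sin φ − φ·cos φ) = 54.632884·(0.07248970 − 0.07255334·0.99736916) = 0.006951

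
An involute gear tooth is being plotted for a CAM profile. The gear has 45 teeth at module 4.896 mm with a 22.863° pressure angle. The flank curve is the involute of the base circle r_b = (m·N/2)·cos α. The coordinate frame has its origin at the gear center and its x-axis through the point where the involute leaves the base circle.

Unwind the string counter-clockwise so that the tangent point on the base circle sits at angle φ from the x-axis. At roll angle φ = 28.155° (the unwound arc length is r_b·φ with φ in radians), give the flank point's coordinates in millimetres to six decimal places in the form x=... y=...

x=113.030815 y=3.918712

pitch radius r_p = m·N/2 = 4.896·45/2 = 110.160000
base radius r_b = r_p·cos α = 110.160000·cos 22.863° = 101.505445
roll angle φ = 28.155° = 0.49139745 rad
x = r_b·(cos φ + φ·sin φ) = 101.505445·(0.88167432 + 0.49139745·0.47185845) = 113.030815
y = r_b·(sin φ − φ·cos φ) = 101.505445·(0.47185845 − 0.49139745·0.88167432) = 3.918712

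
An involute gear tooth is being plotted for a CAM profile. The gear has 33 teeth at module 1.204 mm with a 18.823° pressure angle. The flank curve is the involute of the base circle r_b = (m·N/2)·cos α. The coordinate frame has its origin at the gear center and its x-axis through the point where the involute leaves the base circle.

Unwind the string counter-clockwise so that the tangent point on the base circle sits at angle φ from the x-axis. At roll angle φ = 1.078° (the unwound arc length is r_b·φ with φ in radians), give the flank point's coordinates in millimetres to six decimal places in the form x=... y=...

pitch radius r_p = m·N/2 = 1.204·33/2 = 19.866000
base radius r_b = r_p·cos α = 19.866000·cos 18.823° = 18.803563
roll angle φ = 1.078° = 0.01881465 rad
x = r_b·(cos φ + φ·sin φ) = 18.803563·(0.99982301 + 0.01881465·0.01881354) = 18.806891
y = r_b·(sin φ − φ·cos φ) = 18.803563·(0.01881354 − 0.01881465·0.99982301) = 0.000042

x=18.806891 y=0.000042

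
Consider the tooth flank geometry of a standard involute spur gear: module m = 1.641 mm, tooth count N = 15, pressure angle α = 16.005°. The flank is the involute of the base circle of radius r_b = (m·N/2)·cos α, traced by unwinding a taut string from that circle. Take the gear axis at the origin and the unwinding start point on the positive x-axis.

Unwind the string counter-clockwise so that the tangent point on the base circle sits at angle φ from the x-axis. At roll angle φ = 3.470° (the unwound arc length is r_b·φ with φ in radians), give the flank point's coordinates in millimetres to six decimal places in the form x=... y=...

x=11.852109 y=0.000876

pitch radius r_p = m·N/2 = 1.641·15/2 = 12.307500
base radius r_b = r_p·cos α = 12.307500·cos 16.005° = 11.830432
roll angle φ = 3.470° = 0.06056293 rad
x = r_b·(cos φ + φ·sin φ) = 11.830432·(0.99816663 + 0.06056293·0.06052591) = 11.852109
y = r_b·(sin φ − φ·cos φ) = 11.830432·(0.06052591 − 0.06056293·0.99816663) = 0.000876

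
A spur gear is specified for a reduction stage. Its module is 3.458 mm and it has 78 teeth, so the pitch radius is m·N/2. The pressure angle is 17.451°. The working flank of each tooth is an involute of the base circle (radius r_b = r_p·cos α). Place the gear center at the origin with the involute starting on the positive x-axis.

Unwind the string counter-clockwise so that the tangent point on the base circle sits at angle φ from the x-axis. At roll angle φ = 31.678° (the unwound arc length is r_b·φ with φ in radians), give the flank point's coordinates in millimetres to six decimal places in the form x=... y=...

x=146.841168 y=7.028716

pitch radius r_p = m·N/2 = 3.458·78/2 = 134.862000
base radius r_b = r_p·cos α = 134.862000·cos 17.451° = 128.654810
roll angle φ = 31.678° = 0.55288540 rad
x = r_b·(cos φ + φ·sin φ) = 128.654810·(0.85101281 + 0.55288540·0.52514492) = 146.841168
y = r_b·(sin φ − φ·cos φ) = 128.654810·(0.52514492 − 0.55288540·0.85101281) = 7.028716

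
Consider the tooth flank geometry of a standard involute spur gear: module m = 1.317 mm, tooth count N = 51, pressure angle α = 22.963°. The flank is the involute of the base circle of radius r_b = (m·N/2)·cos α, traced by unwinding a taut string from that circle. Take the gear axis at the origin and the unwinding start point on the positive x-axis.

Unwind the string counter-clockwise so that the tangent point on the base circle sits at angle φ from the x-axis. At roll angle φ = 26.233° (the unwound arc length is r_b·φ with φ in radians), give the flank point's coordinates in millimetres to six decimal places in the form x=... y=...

x=33.995448 y=0.968711

pitch radius r_p = m·N/2 = 1.317·51/2 = 33.583500
base radius r_b = r_p·cos α = 33.583500·cos 22.963° = 30.922242
roll angle φ = 26.233° = 0.45785222 rad
x = r_b·(cos φ + φ·sin φ) = 30.922242·(0.89700393 + 0.45785222·0.44202256) = 33.995448
y = r_b·(sin φ − φ·cos φ) = 30.922242·(0.44202256 − 0.45785222·0.89700393) = 0.968711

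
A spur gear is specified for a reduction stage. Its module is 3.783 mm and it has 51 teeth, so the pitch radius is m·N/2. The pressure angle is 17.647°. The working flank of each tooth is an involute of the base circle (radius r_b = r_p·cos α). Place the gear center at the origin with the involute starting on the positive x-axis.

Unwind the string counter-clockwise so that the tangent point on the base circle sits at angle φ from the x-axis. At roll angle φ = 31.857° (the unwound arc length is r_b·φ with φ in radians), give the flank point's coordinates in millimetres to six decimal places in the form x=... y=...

pitch radius r_p = m·N/2 = 3.783·51/2 = 96.466500
base radius r_b = r_p·cos α = 96.466500·cos 17.647° = 91.927010
roll angle φ = 31.857° = 0.55600954 rad
x = r_b·(cos φ + φ·sin φ) = 91.927010·(0.84936804 + 0.55600954·0.52780104) = 105.056986
y = r_b·(sin φ − φ·cos φ) = 91.927010·(0.52780104 − 0.55600954·0.84936804) = 5.106022

x=105.056986 y=5.106022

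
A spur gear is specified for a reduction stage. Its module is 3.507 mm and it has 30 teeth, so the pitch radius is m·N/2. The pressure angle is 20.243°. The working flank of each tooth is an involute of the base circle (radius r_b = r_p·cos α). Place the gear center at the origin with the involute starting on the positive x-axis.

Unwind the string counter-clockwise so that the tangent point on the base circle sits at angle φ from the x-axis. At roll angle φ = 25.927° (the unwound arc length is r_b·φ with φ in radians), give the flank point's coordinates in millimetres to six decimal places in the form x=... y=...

x=54.153234 y=1.493436

pitch radius r_p = m·N/2 = 3.507·30/2 = 52.605000
base radius r_b = r_p·cos α = 52.605000·cos 20.243° = 49.355779
roll angle φ = 25.927° = 0.45251152 rad
x = r_b·(cos φ + φ·sin φ) = 49.355779·(0.89935184 + 0.45251152·0.43722565) = 54.153234
y = r_b·(sin φ − φ·cos φ) = 49.355779·(0.43722565 − 0.45251152·0.89935184) = 1.493436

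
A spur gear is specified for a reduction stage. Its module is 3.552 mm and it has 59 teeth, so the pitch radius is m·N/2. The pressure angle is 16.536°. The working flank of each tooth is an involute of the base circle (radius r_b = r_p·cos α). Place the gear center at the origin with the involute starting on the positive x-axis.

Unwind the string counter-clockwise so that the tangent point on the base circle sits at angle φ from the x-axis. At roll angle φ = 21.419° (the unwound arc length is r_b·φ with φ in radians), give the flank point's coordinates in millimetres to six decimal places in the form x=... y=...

x=107.225901 y=1.724956

pitch radius r_p = m·N/2 = 3.552·59/2 = 104.784000
base radius r_b = r_p·cos α = 104.784000·cos 16.536° = 100.450248
roll angle φ = 21.419° = 0.37383207 rad
x = r_b·(cos φ + φ·sin φ) = 100.450248·(0.93093477 + 0.37383207·0.36518551) = 107.225901
y = r_b·(sin φ − φ·cos φ) = 100.450248·(0.36518551 − 0.37383207·0.93093477) = 1.724956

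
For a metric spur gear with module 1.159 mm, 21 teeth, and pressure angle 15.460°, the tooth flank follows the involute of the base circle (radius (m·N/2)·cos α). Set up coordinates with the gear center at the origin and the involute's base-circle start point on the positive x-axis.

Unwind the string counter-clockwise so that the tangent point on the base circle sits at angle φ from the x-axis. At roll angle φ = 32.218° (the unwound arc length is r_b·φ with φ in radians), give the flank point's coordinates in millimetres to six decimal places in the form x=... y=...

x=13.439480 y=0.673409

pitch radius r_p = m·N/2 = 1.159·21/2 = 12.169500
base radius r_b = r_p·cos α = 12.169500·cos 15.460° = 11.729168
roll angle φ = 32.218° = 0.56231018 rad
x = r_b·(cos φ + φ·sin φ) = 11.729168·(0.84602572 + 0.56231018·0.53314209) = 13.439480
y = r_b·(sin φ − φ·cos φ) = 11.729168·(0.53314209 − 0.56231018·0.84602572) = 0.673409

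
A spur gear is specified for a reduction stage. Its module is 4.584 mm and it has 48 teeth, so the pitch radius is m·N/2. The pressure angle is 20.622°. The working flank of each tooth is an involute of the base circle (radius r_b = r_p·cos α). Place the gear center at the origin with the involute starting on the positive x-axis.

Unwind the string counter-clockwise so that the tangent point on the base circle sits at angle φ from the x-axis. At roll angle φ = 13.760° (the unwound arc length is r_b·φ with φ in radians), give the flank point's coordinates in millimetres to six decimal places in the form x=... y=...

x=105.893306 y=0.472668

pitch radius r_p = m·N/2 = 4.584·48/2 = 110.016000
base radius r_b = r_p·cos α = 110.016000·cos 20.622° = 102.966655
roll angle φ = 13.760° = 0.24015731 rad
x = r_b·(cos φ + φ·sin φ) = 102.966655·(0.97130057 + 0.24015731·0.23785542) = 105.893306
y = r_b·(sin φ − φ·cos φ) = 102.966655·(0.23785542 − 0.24015731·0.97130057) = 0.472668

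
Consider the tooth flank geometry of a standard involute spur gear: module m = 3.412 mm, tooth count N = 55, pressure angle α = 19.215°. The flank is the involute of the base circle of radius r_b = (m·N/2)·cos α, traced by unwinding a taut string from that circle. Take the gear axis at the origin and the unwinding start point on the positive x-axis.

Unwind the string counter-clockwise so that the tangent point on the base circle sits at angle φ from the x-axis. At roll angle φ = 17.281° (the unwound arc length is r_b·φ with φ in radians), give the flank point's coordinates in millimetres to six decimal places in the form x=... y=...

x=92.541607 y=0.802988

pitch radius r_p = m·N/2 = 3.412·55/2 = 93.830000
base radius r_b = r_p·cos α = 93.830000·cos 19.215° = 88.602753
roll angle φ = 17.281° = 0.30161035 rad
x = r_b·(cos φ + φ·sin φ) = 88.602753·(0.95485936 + 0.30161035·0.29705825) = 92.541607
y = r_b·(sin φ − φ·cos φ) = 88.602753·(0.29705825 − 0.30161035·0.95485936) = 0.802988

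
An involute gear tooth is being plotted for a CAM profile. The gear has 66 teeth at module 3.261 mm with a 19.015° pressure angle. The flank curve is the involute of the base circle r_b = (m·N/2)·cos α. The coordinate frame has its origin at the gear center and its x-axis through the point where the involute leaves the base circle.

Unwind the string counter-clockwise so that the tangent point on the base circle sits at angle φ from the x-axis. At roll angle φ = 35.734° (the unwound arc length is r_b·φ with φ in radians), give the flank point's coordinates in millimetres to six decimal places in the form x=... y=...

x=119.645099 y=7.911587

pitch radius r_p = m·N/2 = 3.261·66/2 = 107.613000
base radius r_b = r_p·cos α = 107.613000·cos 19.015° = 101.740915
roll angle φ = 35.734° = 0.62367595 rad
x = r_b·(cos φ + φ·sin φ) = 101.740915·(0.81173710 + 0.62367595·0.58402301) = 119.645099
y = r_b·(sin φ − φ·cos φ) = 101.740915·(0.58402301 − 0.62367595·0.81173710) = 7.911587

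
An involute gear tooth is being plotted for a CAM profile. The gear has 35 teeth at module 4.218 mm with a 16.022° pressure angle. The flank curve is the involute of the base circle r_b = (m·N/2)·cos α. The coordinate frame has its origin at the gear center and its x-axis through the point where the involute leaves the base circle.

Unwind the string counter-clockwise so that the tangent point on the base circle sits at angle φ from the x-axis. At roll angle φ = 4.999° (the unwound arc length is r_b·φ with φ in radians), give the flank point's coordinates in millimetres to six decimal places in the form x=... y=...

x=71.217242 y=0.015695

pitch radius r_p = m·N/2 = 4.218·35/2 = 73.815000
base radius r_b = r_p·cos α = 73.815000·cos 16.022° = 70.947714
roll angle φ = 4.999° = 0.08724901 rad
x = r_b·(cos φ + φ·sin φ) = 70.947714·(0.99619622 + 0.08724901·0.08713836) = 71.217242
y = r_b·(sin φ − φ·cos φ) = 70.947714·(0.08713836 − 0.08724901·0.99619622) = 0.015695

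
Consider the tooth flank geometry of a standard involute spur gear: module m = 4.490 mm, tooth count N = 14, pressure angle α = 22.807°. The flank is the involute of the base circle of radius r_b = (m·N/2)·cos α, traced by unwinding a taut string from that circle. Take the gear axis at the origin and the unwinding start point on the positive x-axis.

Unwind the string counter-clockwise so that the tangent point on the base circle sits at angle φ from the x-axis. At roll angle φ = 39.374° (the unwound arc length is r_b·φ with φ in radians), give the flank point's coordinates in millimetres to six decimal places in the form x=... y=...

pitch radius r_p = m·N/2 = 4.490·14/2 = 31.430000
base radius r_b = r_p·cos α = 31.430000·cos 22.807° = 28.972671
roll angle φ = 39.374° = 0.68720594 rad
x = r_b·(cos φ + φ·sin φ) = 28.972671·(0.77302153 + 0.68720594·0.63437979) = 35.027121
y = r_b·(sin φ − φ·cos φ) = 28.972671·(0.63437979 − 0.68720594·0.77302153) = 2.988670

x=35.027121 y=2.988670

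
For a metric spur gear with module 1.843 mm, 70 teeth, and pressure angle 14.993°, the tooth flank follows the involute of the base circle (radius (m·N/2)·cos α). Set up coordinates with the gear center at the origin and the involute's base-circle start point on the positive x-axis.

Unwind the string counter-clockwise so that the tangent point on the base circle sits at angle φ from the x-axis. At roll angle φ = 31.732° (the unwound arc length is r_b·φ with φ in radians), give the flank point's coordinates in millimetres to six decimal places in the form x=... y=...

pitch radius r_p = m·N/2 = 1.843·70/2 = 64.505000
base radius r_b = r_p·cos α = 64.505000·cos 14.993° = 62.309085
roll angle φ = 31.732° = 0.55382788 rad
x = r_b·(cos φ + φ·sin φ) = 62.309085·(0.85051750 + 0.55382788·0.52594675) = 71.144605
y = r_b·(sin φ − φ·cos φ) = 62.309085·(0.52594675 − 0.55382788·0.85051750) = 3.421171

x=71.144605 y=3.421171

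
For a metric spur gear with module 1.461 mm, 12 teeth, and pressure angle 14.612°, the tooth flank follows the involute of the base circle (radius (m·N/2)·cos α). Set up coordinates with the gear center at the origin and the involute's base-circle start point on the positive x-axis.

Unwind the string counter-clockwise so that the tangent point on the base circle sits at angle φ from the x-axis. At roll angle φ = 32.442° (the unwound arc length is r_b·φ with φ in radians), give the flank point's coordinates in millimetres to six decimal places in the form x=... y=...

x=9.735176 y=0.497014

pitch radius r_p = m·N/2 = 1.461·12/2 = 8.766000
base radius r_b = r_p·cos α = 8.766000·cos 14.612° = 8.482476
roll angle φ = 32.442° = 0.56621972 rad
x = r_b·(cos φ + φ·sin φ) = 8.482476·(0.84393492 + 0.56621972·0.53644558) = 9.735176
y = r_b·(sin φ − φ·cos φ) = 8.482476·(0.53644558 − 0.56621972·0.84393492) = 0.497014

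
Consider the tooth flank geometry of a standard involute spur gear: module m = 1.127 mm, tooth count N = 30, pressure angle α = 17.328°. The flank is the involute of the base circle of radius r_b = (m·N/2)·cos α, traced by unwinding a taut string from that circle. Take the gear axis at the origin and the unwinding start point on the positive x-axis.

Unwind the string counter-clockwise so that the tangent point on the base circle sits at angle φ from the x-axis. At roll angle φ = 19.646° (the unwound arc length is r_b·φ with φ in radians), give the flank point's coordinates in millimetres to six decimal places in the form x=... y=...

x=17.058743 y=0.214320

pitch radius r_p = m·N/2 = 1.127·30/2 = 16.905000
base radius r_b = r_p·cos α = 16.905000·cos 17.328° = 16.137773
roll angle φ = 19.646° = 0.34288738 rad
x = r_b·(cos φ + φ·sin φ) = 16.137773·(0.94178783 + 0.34288738·0.33620779) = 17.058743
y = r_b·(sin φ − φ·cos φ) = 16.137773·(0.33620779 − 0.34288738·0.94178783) = 0.214320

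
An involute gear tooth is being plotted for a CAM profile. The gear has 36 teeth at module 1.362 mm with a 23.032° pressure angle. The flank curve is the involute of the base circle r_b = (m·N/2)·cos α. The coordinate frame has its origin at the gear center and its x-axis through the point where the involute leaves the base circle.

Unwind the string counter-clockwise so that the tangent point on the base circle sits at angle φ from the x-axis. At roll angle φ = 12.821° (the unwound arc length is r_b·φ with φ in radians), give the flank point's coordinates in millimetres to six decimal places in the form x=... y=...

x=23.119553 y=0.083844

pitch radius r_p = m·N/2 = 1.362·36/2 = 24.516000
base radius r_b = r_p·cos α = 24.516000·cos 23.032° = 22.561743
roll angle φ = 12.821° = 0.22376866 rad
x = r_b·(cos φ + φ·sin φ) = 22.561743·(0.97506809 + 0.22376866·0.22190589) = 23.119553
y = r_b·(sin φ − φ·cos φ) = 22.561743·(0.22190589 − 0.22376866·0.97506809) = 0.083844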